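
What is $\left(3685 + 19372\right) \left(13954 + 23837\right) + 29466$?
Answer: $871376553$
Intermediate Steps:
$\left(3685 + 19372\right) \left(13954 + 23837\right) + 29466 = 23057 \cdot 37791 + 29466 = 871347087 + 29466 = 871376553$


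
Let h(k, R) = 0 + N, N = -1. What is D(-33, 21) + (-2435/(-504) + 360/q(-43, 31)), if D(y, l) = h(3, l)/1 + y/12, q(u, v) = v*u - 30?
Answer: 561395/686952 ≈ 0.81723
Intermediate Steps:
q(u, v) = -30 + u*v (q(u, v) = u*v - 30 = -30 + u*v)
h(k, R) = -1 (h(k, R) = 0 - 1 = -1)
D(y, l) = -1 + y/12 (D(y, l) = -1/1 + y/12 = -1*1 + y*(1/12) = -1 + y/12)
D(-33, 21) + (-2435/(-504) + 360/q(-43, 31)) = (-1 + (1/12)*(-33)) + (-2435/(-504) + 360/(-30 - 43*31)) = (-1 - 11/4) + (-2435*(-1/504) + 360/(-30 - 1333)) = -15/4 + (2435/504 + 360/(-1363)) = -15/4 + (2435/504 + 360*(-1/1363)) = -15/4 + (2435/504 - 360/1363) = -15/4 + 3137465/686952 = 561395/686952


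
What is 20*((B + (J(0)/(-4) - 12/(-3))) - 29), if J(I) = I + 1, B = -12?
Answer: -745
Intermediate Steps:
J(I) = 1 + I
20*((B + (J(0)/(-4) - 12/(-3))) - 29) = 20*((-12 + ((1 + 0)/(-4) - 12/(-3))) - 29) = 20*((-12 + (1*(-1/4) - 12*(-1/3))) - 29) = 20*((-12 + (-1/4 + 4)) - 29) = 20*((-12 + 15/4) - 29) = 20*(-33/4 - 29) = 20*(-149/4) = -745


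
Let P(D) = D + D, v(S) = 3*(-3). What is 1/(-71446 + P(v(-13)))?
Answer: -1/71464 ≈ -1.3993e-5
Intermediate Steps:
v(S) = -9
P(D) = 2*D
1/(-71446 + P(v(-13))) = 1/(-71446 + 2*(-9)) = 1/(-71446 - 18) = 1/(-71464) = -1/71464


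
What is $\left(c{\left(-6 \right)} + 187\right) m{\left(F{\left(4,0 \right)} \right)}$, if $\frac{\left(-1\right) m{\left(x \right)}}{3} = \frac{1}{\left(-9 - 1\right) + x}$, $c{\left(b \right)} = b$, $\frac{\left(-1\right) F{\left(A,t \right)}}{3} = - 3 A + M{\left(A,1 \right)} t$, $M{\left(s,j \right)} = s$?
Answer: $- \frac{543}{26} \approx -20.885$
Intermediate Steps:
$F{\left(A,t \right)} = 9 A - 3 A t$ ($F{\left(A,t \right)} = - 3 \left(- 3 A + A t\right) = 9 A - 3 A t$)
$m{\left(x \right)} = - \frac{3}{-10 + x}$ ($m{\left(x \right)} = - \frac{3}{\left(-9 - 1\right) + x} = - \frac{3}{-10 + x}$)
$\left(c{\left(-6 \right)} + 187\right) m{\left(F{\left(4,0 \right)} \right)} = \left(-6 + 187\right) \left(- \frac{3}{-10 + 3 \cdot 4 \left(3 - 0\right)}\right) = 181 \left(- \frac{3}{-10 + 3 \cdot 4 \left(3 + 0\right)}\right) = 181 \left(- \frac{3}{-10 + 3 \cdot 4 \cdot 3}\right) = 181 \left(- \frac{3}{-10 + 36}\right) = 181 \left(- \frac{3}{26}\right) = - \frac{543}{26}$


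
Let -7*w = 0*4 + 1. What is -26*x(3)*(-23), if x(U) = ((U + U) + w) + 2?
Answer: 32890/7 ≈ 4698.6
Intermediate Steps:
w = -1/7 (w = -(0*4 + 1)/7 = -(0 + 1)/7 = -1/7*1 = -1/7 ≈ -0.14286)
x(U) = 13/7 + 2*U (x(U) = ((U + U) - 1/7) + 2 = (2*U - 1/7) + 2 = (-1/7 + 2*U) + 2 = 13/7 + 2*U)
-26*x(3)*(-23) = -26*(13/7 + 2*3)*(-23) = -26*(13/7 + 6)*(-23) = -26*55/7*(-23) = -1430/7*(-23) = 32890/7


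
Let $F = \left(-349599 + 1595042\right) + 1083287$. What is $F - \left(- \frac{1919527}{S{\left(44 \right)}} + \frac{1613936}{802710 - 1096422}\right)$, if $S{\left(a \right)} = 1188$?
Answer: $\frac{16940190188189}{7269372} \approx 2.3304 \cdot 10^{6}$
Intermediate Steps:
$F = 2328730$ ($F = 1245443 + 1083287 = 2328730$)
$F - \left(- \frac{1919527}{S{\left(44 \right)}} + \frac{1613936}{802710 - 1096422}\right) = 2328730 - \left(- \frac{1919527}{1188} + \frac{1613936}{802710 - 1096422}\right) = 2328730 - \left(\left(-1919527\right) \frac{1}{1188} + \frac{1613936}{802710 - 1096422}\right) = 2328730 - \left(- \frac{1919527}{1188} + \frac{1613936}{-293712}\right) = 2328730 - \left(- \frac{1919527}{1188} + 1613936 \left(- \frac{1}{293712}\right)\right) = 2328730 - \left(- \frac{1919527}{1188} - \frac{100871}{18357}\right) = 2328730 - - \frac{11785530629}{7269372} = 2328730 + \frac{11785530629}{7269372} = \frac{16940190188189}{7269372}$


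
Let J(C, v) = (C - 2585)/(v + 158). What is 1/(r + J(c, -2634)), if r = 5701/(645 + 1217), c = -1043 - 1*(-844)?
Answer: 1152578/4824871 ≈ 0.23888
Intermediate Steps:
c = -199 (c = -1043 + 844 = -199)
J(C, v) = (-2585 + C)/(158 + v)
r = 5701/1862 ≈ 3.0618
1/(r + J(c, -2634)) = 1/(5701/1862 + (-2585 - 199)/(158 - 2634)) = 1/(5701/1862 - 2784/(-2476)) = 1/(5701/1862 - 1/2476*(-2784)) = 1/(5701/1862 + 696/619) = 1/(4824871/1152578) = 1152578/4824871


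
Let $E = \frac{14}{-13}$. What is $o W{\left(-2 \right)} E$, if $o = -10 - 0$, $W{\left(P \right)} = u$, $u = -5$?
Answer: $- \frac{700}{13} \approx -53.846$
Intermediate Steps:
$W{\left(P \right)} = -5$
$o = -10$ ($o = -10 + 0 = -10$)
$E = - \frac{14}{13}$ ($E = 14 \left(- \frac{1}{13}\right) = - \frac{14}{13} \approx -1.0769$)
$o W{\left(-2 \right)} E = \left(-10\right) \left(-5\right) \left(- \frac{14}{13}\right) = 50 \left(- \frac{14}{13}\right) = - \frac{700}{13}$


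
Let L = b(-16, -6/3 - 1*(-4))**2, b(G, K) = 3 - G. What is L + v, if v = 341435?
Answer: 341796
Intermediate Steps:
L = 361 (L = (3 - 1*(-16))**2 = (3 + 16)**2 = 19**2 = 361)
L + v = 361 + 341435 = 341796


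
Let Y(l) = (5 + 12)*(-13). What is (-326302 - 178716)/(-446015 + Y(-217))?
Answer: 252509/223118 ≈ 1.1317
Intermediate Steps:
Y(l) = -221 (Y(l) = 17*(-13) = -221)
(-326302 - 178716)/(-446015 + Y(-217)) = (-326302 - 178716)/(-446015 - 221) = -505018/(-446236) = -505018*(-1/446236) = 252509/223118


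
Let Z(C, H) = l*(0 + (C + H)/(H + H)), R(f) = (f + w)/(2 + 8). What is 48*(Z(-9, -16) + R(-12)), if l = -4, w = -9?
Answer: -1254/5 ≈ -250.80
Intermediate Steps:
R(f) = -9/10 + f/10 (R(f) = (f - 9)/(2 + 8) = (-9 + f)/10 = (-9 + f)*(1/10) = -9/10 + f/10)
Z(C, H) = -2*(C + H)/H (Z(C, H) = -4*(0 + (C + H)/(H + H)) = -4*(0 + (C + H)/((2*H))) = -4*(0 + (C + H)*(1/(2*H))) = -4*(0 + (C + H)/(2*H)) = -2*(C + H)/H)
48*(Z(-9, -16) + R(-12)) = 48*((-2 - 2*(-9)/(-16)) + (-9/10 + (1/10)*(-12))) = 48*((-2 - 2*(-9)*(-1/16)) + (-9/10 - 6/5)) = 48*((-2 - 9/8) - 21/10) = 48*(-25/8 - 21/10) = 48*(-209/40) = -1254/5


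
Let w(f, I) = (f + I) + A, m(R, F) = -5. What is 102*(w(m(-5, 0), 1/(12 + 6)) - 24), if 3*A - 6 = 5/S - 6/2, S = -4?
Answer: -17357/6 ≈ -2892.8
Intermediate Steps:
A = 7/12 (A = 2 + (5/(-4) - 6/2)/3 = 2 + (5*(-1/4) - 6*1/2)/3 = 2 + (-5/4 - 3)/3 = 2 + (1/3)*(-17/4) = 2 - 17/12 = 7/12 ≈ 0.58333)
w(f, I) = 7/12 + I + f (w(f, I) = (f + I) + 7/12 = (I + f) + 7/12 = 7/12 + I + f)
102*(w(m(-5, 0), 1/(12 + 6)) - 24) = 102*((7/12 + 1/(12 + 6) - 5) - 24) = 102*((7/12 + 1/18 - 5) - 24) = 102*(-157/36 - 24) = 102*(-1021/36) = -17357/6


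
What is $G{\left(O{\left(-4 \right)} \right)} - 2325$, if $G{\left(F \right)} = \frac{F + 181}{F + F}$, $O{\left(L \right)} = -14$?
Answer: $- \frac{65267}{28} \approx -2331.0$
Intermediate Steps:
$G{\left(F \right)} = \frac{181 + F}{2 F}$
$G{\left(O{\left(-4 \right)} \right)} - 2325 = \frac{181 - 14}{2 \left(-14\right)} - 2325 = \frac{1}{2} \left(- \frac{1}{14}\right) 167 - 2325 = - \frac{167}{28} - 2325 = - \frac{65267}{28}$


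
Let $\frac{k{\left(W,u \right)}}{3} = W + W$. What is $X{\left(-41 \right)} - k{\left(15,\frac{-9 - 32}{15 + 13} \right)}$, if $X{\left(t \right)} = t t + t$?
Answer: $1550$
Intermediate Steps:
$k{\left(W,u \right)} = 6 W$ ($k{\left(W,u \right)} = 3 \left(W + W\right) = 3 \cdot 2 W = 6 W$)
$X{\left(t \right)} = t + t^{2}$ ($X{\left(t \right)} = t^{2} + t = t + t^{2}$)
$X{\left(-41 \right)} - k{\left(15,\frac{-9 - 32}{15 + 13} \right)} = - 41 \left(1 - 41\right) - 6 \cdot 15 = \left(-41\right) \left(-40\right) - 90 = 1640 - 90 = 1550$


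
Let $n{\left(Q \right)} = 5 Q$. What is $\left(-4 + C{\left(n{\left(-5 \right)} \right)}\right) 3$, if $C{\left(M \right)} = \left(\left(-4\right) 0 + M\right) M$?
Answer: $1863$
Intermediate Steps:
$C{\left(M \right)} = M^{2}$ ($C{\left(M \right)} = \left(0 + M\right) M = M M = M^{2}$)
$\left(-4 + C{\left(n{\left(-5 \right)} \right)}\right) 3 = \left(-4 + \left(5 \left(-5\right)\right)^{2}\right) 3 = \left(-4 + \left(-25\right)^{2}\right) 3 = \left(-4 + 625\right) 3 = 621 \cdot 3 = 1863$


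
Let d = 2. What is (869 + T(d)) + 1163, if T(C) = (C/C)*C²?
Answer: 2036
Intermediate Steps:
T(C) = C² (T(C) = 1*C² = C²)
(869 + T(d)) + 1163 = (869 + 2²) + 1163 = (869 + 4) + 1163 = 873 + 1163 = 2036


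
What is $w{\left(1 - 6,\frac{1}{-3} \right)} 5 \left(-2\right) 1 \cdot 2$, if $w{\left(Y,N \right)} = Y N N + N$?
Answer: $\frac{160}{9} \approx 17.778$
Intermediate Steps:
$w{\left(Y,N \right)} = N + Y N^{2}$ ($w{\left(Y,N \right)} = N Y N + N = Y N^{2} + N = N + Y N^{2}$)
$w{\left(1 - 6,\frac{1}{-3} \right)} 5 \left(-2\right) 1 \cdot 2 = \frac{1 + \frac{1 - 6}{-3}}{-3} \cdot 5 \left(-2\right) 1 \cdot 2 = - \frac{1 - \frac{1 - 6}{3}}{3} \left(\left(-10\right) 1\right) 2 = - \frac{1 - - \frac{5}{3}}{3} \left(-10\right) 2 = - \frac{1 + \frac{5}{3}}{3} \left(-10\right) 2 = \left(- \frac{1}{3}\right) \frac{8}{3} \left(-10\right) 2 = \left(- \frac{8}{9}\right) \left(-10\right) 2 = \frac{80}{9} \cdot 2 = \frac{160}{9}$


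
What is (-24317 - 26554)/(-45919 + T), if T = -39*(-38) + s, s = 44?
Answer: 50871/44393 ≈ 1.1459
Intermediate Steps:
T = 1526 (T = -39*(-38) + 44 = 1482 + 44 = 1526)
(-24317 - 26554)/(-45919 + T) = (-24317 - 26554)/(-45919 + 1526) = -50871/(-44393) = -50871*(-1/44393) = 50871/44393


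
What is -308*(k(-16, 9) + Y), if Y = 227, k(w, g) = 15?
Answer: -74536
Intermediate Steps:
-308*(k(-16, 9) + Y) = -308*(15 + 227) = -308*242 = -74536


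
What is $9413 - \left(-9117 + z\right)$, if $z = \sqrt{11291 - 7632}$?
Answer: $18530 - \sqrt{3659} \approx 18470.0$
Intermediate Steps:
$z = \sqrt{3659} \approx 60.49$
$9413 - \left(-9117 + z\right) = 9413 - \left(-9117 + \sqrt{3659}\right) = 9413 + \left(9117 - \sqrt{3659}\right) = 18530 - \sqrt{3659}$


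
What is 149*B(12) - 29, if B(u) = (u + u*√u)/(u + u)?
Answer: 91/2 + 149*√3 ≈ 303.58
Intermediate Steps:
B(u) = (u + u^(3/2))/(2*u) (B(u) = (u + u^(3/2))/((2*u)) = (u + u^(3/2))*(1/(2*u)) = (u + u^(3/2))/(2*u))
149*B(12) - 29 = 149*(½ + √12/2) - 29 = 149*(½ + (2*√3)/2) - 29 = 149*(½ + √3) - 29 = (149/2 + 149*√3) - 29 = 91/2 + 149*√3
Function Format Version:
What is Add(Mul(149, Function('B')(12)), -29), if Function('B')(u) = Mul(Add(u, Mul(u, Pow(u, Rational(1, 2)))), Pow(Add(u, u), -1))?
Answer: Add(Rational(91, 2), Mul(149, Pow(3, Rational(1, 2)))) ≈ 303.58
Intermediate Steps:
Function('B')(u) = Mul(Rational(1, 2), Pow(u, -1), Add(u, Pow(u, Rational(3, 2)))) (Function('B')(u) = Mul(Add(u, Pow(u, Rational(3, 2))), Pow(Mul(2, u), -1)) = Mul(Add(u, Pow(u, Rational(3, 2))), Mul(Rational(1, 2), Pow(u, -1))) = Mul(Rational(1, 2), Pow(u, -1), Add(u, Pow(u, Rational(3, 2)))))
Add(Mul(149, Function('B')(12)), -29) = Add(Mul(149, Add(Rational(1, 2), Mul(Rational(1, 2), Pow(12, Rational(1, 2))))), -29) = Add(Mul(149, Add(Rational(1, 2), Mul(Rational(1, 2), Mul(2, Pow(3, Rational(1, 2)))))), -29) = Add(Mul(149, Add(Rational(1, 2), Pow(3, Rational(1, 2)))), -29) = Add(Add(Rational(149, 2), Mul(149, Pow(3, Rational(1, 2)))), -29) = Add(Rational(91, 2), Mul(149, Pow(3, Rational(1, 2))))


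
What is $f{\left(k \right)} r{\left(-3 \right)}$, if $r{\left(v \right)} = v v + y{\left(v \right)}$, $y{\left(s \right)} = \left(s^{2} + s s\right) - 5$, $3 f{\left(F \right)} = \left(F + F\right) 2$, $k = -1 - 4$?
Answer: $- \frac{440}{3} \approx -146.67$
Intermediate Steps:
$k = -5$ ($k = -1 - 4 = -5$)
$f{\left(F \right)} = \frac{4 F}{3}$ ($f{\left(F \right)} = \frac{\left(F + F\right) 2}{3} = \frac{2 F 2}{3} = \frac{4 F}{3}$)
$y{\left(s \right)} = -5 + 2 s^{2}$ ($y{\left(s \right)} = \left(s^{2} + s^{2}\right) - 5 = 2 s^{2} - 5 = -5 + 2 s^{2}$)
$r{\left(v \right)} = -5 + 3 v^{2}$ ($r{\left(v \right)} = v v + \left(-5 + 2 v^{2}\right) = v^{2} + \left(-5 + 2 v^{2}\right) = -5 + 3 v^{2}$)
$f{\left(k \right)} r{\left(-3 \right)} = \frac{4}{3} \left(-5\right) \left(-5 + 3 \left(-3\right)^{2}\right) = - \frac{20 \left(-5 + 3 \cdot 9\right)}{3} = - \frac{20 \left(-5 + 27\right)}{3} = \left(- \frac{20}{3}\right) 22 = - \frac{440}{3}$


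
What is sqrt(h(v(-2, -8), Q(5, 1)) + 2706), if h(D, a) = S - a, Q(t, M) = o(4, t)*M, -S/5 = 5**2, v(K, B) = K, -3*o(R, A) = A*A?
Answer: 2*sqrt(5826)/3 ≈ 50.885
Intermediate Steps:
o(R, A) = -A**2/3 (o(R, A) = -A*A/3 = -A**2/3)
S = -125 (S = -5*5**2 = -5*25 = -125)
Q(t, M) = -M*t**2/3 (Q(t, M) = (-t**2/3)*M = -M*t**2/3)
h(D, a) = -125 - a
sqrt(h(v(-2, -8), Q(5, 1)) + 2706) = sqrt((-125 - (-1)*5**2/3) + 2706) = sqrt((-125 - (-1)*25/3) + 2706) = sqrt((-125 - 1*(-25/3)) + 2706) = sqrt((-125 + 25/3) + 2706) = sqrt(-350/3 + 2706) = sqrt(7768/3) = 2*sqrt(5826)/3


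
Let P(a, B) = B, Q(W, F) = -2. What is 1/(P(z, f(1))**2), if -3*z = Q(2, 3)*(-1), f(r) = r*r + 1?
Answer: 1/4 ≈ 0.25000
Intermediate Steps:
f(r) = 1 + r**2 (f(r) = r**2 + 1 = 1 + r**2)
z = -2/3 (z = -(-2)*(-1)/3 = -1/3*2 = -2/3 ≈ -0.66667)
1/(P(z, f(1))**2) = 1/((1 + 1**2)**2) = 1/((1 + 1)**2) = 1/(2**2) = 1/4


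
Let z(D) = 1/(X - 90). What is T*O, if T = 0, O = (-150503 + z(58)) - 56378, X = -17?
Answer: 0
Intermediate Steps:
z(D) = -1/107 (z(D) = 1/(-17 - 90) = 1/(-107) = -1/107)
O = -22136268/107 (O = (-150503 - 1/107) - 56378 = -16103822/107 - 56378 = -22136268/107 ≈ -2.0688e+5)
T*O = 0*(-22136268/107) = 0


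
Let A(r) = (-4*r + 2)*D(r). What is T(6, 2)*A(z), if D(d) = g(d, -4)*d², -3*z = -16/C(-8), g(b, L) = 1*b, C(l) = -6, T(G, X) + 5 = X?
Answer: 25600/2187 ≈ 11.706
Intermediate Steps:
T(G, X) = -5 + X
g(b, L) = b
z = -8/9 (z = -(-16)/(3*(-6)) = -(-16)*(-1)/(3*6) = -⅓*8/3 = -8/9 ≈ -0.88889)
D(d) = d³ (D(d) = d*d² = d³)
A(r) = r³*(2 - 4*r) (A(r) = (-4*r + 2)*r³ = (2 - 4*r)*r³ = r³*(2 - 4*r))
T(6, 2)*A(z) = (-5 + 2)*((-8/9)³*(2 - 4*(-8/9))) = -(-512)*(2 + 32/9)/243 = -(-512)*50/(243*9) = -3*(-25600/6561) = 25600/2187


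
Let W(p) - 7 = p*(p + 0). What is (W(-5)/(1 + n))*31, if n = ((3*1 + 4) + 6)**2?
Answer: 496/85 ≈ 5.8353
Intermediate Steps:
W(p) = 7 + p**2 (W(p) = 7 + p*(p + 0) = 7 + p*p = 7 + p**2)
n = 169 (n = ((3 + 4) + 6)**2 = (7 + 6)**2 = 13**2 = 169)
(W(-5)/(1 + n))*31 = ((7 + (-5)**2)/(1 + 169))*31 = ((7 + 25)/170)*31 = ((1/170)*32)*31 = (16/85)*31 = 496/85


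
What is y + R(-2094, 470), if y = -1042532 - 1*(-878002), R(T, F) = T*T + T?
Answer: 4218212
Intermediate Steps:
R(T, F) = T + T² (R(T, F) = T² + T = T + T²)
y = -164530 (y = -1042532 + 878002 = -164530)
y + R(-2094, 470) = -164530 - 2094*(1 - 2094) = -164530 - 2094*(-2093) = -164530 + 4382742 = 4218212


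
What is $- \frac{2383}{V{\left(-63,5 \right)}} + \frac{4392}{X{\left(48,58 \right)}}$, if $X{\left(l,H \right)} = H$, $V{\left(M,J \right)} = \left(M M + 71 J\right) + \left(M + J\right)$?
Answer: $\frac{9299029}{123714} \approx 75.166$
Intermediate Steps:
$V{\left(M,J \right)} = M + M^{2} + 72 J$ ($V{\left(M,J \right)} = \left(M^{2} + 71 J\right) + \left(J + M\right) = M + M^{2} + 72 J$)
$- \frac{2383}{V{\left(-63,5 \right)}} + \frac{4392}{X{\left(48,58 \right)}} = - \frac{2383}{-63 + \left(-63\right)^{2} + 72 \cdot 5} + \frac{4392}{58} = - \frac{2383}{-63 + 3969 + 360} + 4392 \cdot \frac{1}{58} = - \frac{2383}{4266} + \frac{2196}{29} = \frac{9299029}{123714}$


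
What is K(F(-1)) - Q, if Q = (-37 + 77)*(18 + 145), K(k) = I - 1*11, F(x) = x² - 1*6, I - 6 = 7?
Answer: -6518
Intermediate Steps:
I = 13 (I = 6 + 7 = 13)
F(x) = -6 + x² (F(x) = x² - 6 = -6 + x²)
K(k) = 2 (K(k) = 13 - 1*11 = 13 - 11 = 2)
Q = 6520 (Q = 40*163 = 6520)
K(F(-1)) - Q = 2 - 1*6520 = 2 - 6520 = -6518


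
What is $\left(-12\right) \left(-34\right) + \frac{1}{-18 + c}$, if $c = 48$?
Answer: $\frac{12241}{30} \approx 408.03$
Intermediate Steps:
$\left(-12\right) \left(-34\right) + \frac{1}{-18 + c} = \left(-12\right) \left(-34\right) + \frac{1}{-18 + 48} = 408 + \frac{1}{30} = \frac{12241}{30}$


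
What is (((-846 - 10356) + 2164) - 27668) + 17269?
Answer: -19437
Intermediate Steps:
(((-846 - 10356) + 2164) - 27668) + 17269 = ((-11202 + 2164) - 27668) + 17269 = (-9038 - 27668) + 17269 = -36706 + 17269 = -19437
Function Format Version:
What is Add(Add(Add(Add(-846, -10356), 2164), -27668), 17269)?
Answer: -19437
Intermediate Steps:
Add(Add(Add(Add(-846, -10356), 2164), -27668), 17269) = Add(Add(Add(-11202, 2164), -27668), 17269) = Add(Add(-9038, -27668), 17269) = Add(-36706, 17269) = -19437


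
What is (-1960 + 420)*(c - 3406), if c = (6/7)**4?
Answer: 1798832200/343 ≈ 5.2444e+6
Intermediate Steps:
c = 1296/2401 (c = (6*(1/7))**4 = (6/7)**4 = 1296/2401 ≈ 0.53977)
(-1960 + 420)*(c - 3406) = (-1960 + 420)*(1296/2401 - 3406) = -1540*(-8176510/2401) = 1798832200/343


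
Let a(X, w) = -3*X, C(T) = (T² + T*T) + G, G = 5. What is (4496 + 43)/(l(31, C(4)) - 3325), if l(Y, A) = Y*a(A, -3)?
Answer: -267/398 ≈ -0.67085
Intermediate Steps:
C(T) = 5 + 2*T² (C(T) = (T² + T*T) + 5 = (T² + T²) + 5 = 2*T² + 5 = 5 + 2*T²)
l(Y, A) = -3*A*Y (l(Y, A) = Y*(-3*A) = -3*A*Y)
(4496 + 43)/(l(31, C(4)) - 3325) = (4496 + 43)/(-3*(5 + 2*4²)*31 - 3325) = 4539/(-3*(5 + 2*16)*31 - 3325) = 4539/(-3*(5 + 32)*31 - 3325) = 4539/(-3*37*31 - 3325) = 4539/(-3441 - 3325) = 4539/(-6766) = 4539*(-1/6766) = -267/398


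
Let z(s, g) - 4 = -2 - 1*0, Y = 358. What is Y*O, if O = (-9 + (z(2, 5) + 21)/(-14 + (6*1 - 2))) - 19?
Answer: -54237/5 ≈ -10847.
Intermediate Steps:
z(s, g) = 2 (z(s, g) = 4 + (-2 - 1*0) = 4 + (-2 + 0) = 4 - 2 = 2)
O = -303/10 (O = (-9 + (2 + 21)/(-14 + (6*1 - 2))) - 19 = (-9 + 23/(-14 + (6 - 2))) - 19 = (-9 + 23/(-14 + 4)) - 19 = (-9 + 23/(-10)) - 19 = (-9 + 23*(-1/10)) - 19 = (-9 - 23/10) - 19 = -113/10 - 19 = -303/10 ≈ -30.300)
Y*O = 358*(-303/10) = -54237/5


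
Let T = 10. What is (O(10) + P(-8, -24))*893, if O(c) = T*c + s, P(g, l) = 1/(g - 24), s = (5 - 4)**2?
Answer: 2885283/32 ≈ 90165.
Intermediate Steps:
s = 1 (s = 1**2 = 1)
P(g, l) = 1/(-24 + g)
O(c) = 1 + 10*c (O(c) = 10*c + 1 = 1 + 10*c)
(O(10) + P(-8, -24))*893 = ((1 + 10*10) + 1/(-24 - 8))*893 = ((1 + 100) + 1/(-32))*893 = (101 - 1/32)*893 = (3231/32)*893 = 2885283/32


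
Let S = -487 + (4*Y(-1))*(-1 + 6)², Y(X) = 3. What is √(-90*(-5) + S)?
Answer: √263 ≈ 16.217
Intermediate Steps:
S = -187 (S = -487 + (4*3)*(-1 + 6)² = -487 + 12*5² = -487 + 12*25 = -487 + 300 = -187)
√(-90*(-5) + S) = √(-90*(-5) - 187) = √(450 - 187) = √263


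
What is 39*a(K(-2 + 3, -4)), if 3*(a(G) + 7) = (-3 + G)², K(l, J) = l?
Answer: -221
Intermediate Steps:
a(G) = -7 + (-3 + G)²/3
39*a(K(-2 + 3, -4)) = 39*(-7 + (-3 + (-2 + 3))²/3) = 39*(-7 + (-3 + 1)²/3) = 39*(-7 + (⅓)*(-2)²) = 39*(-7 + (⅓)*4) = 39*(-7 + 4/3) = 39*(-17/3) = -221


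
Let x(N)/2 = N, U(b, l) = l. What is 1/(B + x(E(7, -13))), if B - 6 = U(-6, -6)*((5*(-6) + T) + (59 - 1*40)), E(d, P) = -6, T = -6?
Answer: 1/96 ≈ 0.010417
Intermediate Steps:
x(N) = 2*N
B = 108 (B = 6 - 6*((5*(-6) - 6) + (59 - 1*40)) = 6 - 6*((-30 - 6) + (59 - 40)) = 6 - 6*(-36 + 19) = 6 - 6*(-17) = 6 + 102 = 108)
1/(B + x(E(7, -13))) = 1/(108 + 2*(-6)) = 1/(108 - 12) = 1/96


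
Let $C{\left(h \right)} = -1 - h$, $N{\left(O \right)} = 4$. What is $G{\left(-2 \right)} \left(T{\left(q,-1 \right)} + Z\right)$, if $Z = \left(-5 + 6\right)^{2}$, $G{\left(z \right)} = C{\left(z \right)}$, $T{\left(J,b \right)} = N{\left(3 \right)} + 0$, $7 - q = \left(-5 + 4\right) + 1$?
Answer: $5$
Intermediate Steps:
$q = 7$ ($q = 7 - \left(\left(-5 + 4\right) + 1\right) = 7 - \left(-1 + 1\right) = 7 - 0 = 7 + 0 = 7$)
$T{\left(J,b \right)} = 4$ ($T{\left(J,b \right)} = 4 + 0 = 4$)
$G{\left(z \right)} = -1 - z$
$Z = 1$ ($Z = 1^{2} = 1$)
$G{\left(-2 \right)} \left(T{\left(q,-1 \right)} + Z\right) = \left(-1 - -2\right) \left(4 + 1\right) = \left(-1 + 2\right) 5 = 1 \cdot 5 = 5$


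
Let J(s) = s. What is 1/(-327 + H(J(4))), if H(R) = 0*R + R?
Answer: -1/323 ≈ -0.0030960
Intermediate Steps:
H(R) = R (H(R) = 0 + R = R)
1/(-327 + H(J(4))) = 1/(-327 + 4) = 1/(-323) = -1/323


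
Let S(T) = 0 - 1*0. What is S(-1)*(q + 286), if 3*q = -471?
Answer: 0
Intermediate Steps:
q = -157 (q = (⅓)*(-471) = -157)
S(T) = 0 (S(T) = 0 + 0 = 0)
S(-1)*(q + 286) = 0*(-157 + 286) = 0*129 = 0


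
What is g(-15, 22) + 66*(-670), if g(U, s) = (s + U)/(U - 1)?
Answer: -707527/16 ≈ -44220.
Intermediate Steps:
g(U, s) = (U + s)/(-1 + U)
g(-15, 22) + 66*(-670) = (-15 + 22)/(-1 - 15) + 66*(-670) = 7/(-16) - 44220 = -1/16*7 - 44220 = -7/16 - 44220 = -707527/16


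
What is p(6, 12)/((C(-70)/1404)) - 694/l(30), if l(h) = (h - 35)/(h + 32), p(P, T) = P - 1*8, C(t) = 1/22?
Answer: -265852/5 ≈ -53170.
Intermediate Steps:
C(t) = 1/22
p(P, T) = -8 + P (p(P, T) = P - 8 = -8 + P)
l(h) = (-35 + h)/(32 + h)
p(6, 12)/((C(-70)/1404)) - 694/l(30) = (-8 + 6)/(((1/22)/1404)) - 694*(32 + 30)/(-35 + 30) = -2/((1/22)*(1/1404)) - 694/(-5/62) = -2/1/30888 - 694/((1/62)*(-5)) = -2*30888 - 694/(-5/62) = -61776 - 694*(-62/5) = -61776 + 43028/5 = -265852/5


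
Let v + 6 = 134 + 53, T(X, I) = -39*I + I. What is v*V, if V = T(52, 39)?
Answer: -268242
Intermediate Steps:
T(X, I) = -38*I
V = -1482 (V = -38*39 = -1482)
v = 181 (v = -6 + (134 + 53) = -6 + 187 = 181)
v*V = 181*(-1482) = -268242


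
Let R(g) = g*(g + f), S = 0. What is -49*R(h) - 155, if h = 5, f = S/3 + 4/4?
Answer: -1625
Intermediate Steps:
f = 1 (f = 0/3 + 4/4 = 0*(⅓) + 4*(¼) = 0 + 1 = 1)
R(g) = g*(1 + g) (R(g) = g*(g + 1) = g*(1 + g))
-49*R(h) - 155 = -245*(1 + 5) - 155 = -245*6 - 155 = -49*30 - 155 = -1470 - 155 = -1625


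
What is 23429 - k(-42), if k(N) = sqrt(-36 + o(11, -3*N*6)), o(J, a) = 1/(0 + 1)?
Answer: 23429 - I*sqrt(35) ≈ 23429.0 - 5.9161*I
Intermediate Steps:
o(J, a) = 1 (o(J, a) = 1/1 = 1)
k(N) = I*sqrt(35) (k(N) = sqrt(-36 + 1) = sqrt(-35) = I*sqrt(35))
23429 - k(-42) = 23429 - I*sqrt(35)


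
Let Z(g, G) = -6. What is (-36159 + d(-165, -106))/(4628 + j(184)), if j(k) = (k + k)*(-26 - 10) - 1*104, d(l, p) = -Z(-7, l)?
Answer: 12051/2908 ≈ 4.1441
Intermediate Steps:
d(l, p) = 6 (d(l, p) = -1*(-6) = 6)
j(k) = -104 - 72*k (j(k) = (2*k)*(-36) - 104 = -72*k - 104 = -104 - 72*k)
(-36159 + d(-165, -106))/(4628 + j(184)) = (-36159 + 6)/(4628 + (-104 - 72*184)) = -36153/(4628 + (-104 - 13248)) = -36153/(4628 - 13352) = -36153/(-8724) = -36153*(-1/8724) = 12051/2908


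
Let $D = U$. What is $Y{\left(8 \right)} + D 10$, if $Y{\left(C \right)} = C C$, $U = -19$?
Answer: $-126$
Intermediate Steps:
$D = -19$
$Y{\left(C \right)} = C^{2}$
$Y{\left(8 \right)} + D 10 = 8^{2} - 190 = 64 - 190 = -126$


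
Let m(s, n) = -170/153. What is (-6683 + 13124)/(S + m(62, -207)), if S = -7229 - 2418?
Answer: -57969/86833 ≈ -0.66759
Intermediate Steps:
m(s, n) = -10/9 (m(s, n) = -170*1/153 = -10/9)
S = -9647
(-6683 + 13124)/(S + m(62, -207)) = (-6683 + 13124)/(-9647 - 10/9) = 6441/(-86833/9) = 6441*(-9/86833) = -57969/86833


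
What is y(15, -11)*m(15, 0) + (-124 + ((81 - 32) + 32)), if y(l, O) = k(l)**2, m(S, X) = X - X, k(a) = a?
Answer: -43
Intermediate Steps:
m(S, X) = 0
y(l, O) = l**2
y(15, -11)*m(15, 0) + (-124 + ((81 - 32) + 32)) = 15**2*0 + (-124 + ((81 - 32) + 32)) = 225*0 + (-124 + (49 + 32)) = 0 + (-124 + 81) = 0 - 43 = -43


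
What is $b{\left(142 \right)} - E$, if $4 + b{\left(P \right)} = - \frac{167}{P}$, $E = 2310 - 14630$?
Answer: $\frac{1748705}{142} \approx 12315.0$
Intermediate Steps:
$E = -12320$
$b{\left(P \right)} = -4 - \frac{167}{P}$
$b{\left(142 \right)} - E = \left(-4 - \frac{167}{142}\right) - -12320 = \left(-4 - \frac{167}{142}\right) + 12320 = - \frac{735}{142} + 12320 = \frac{1748705}{142}$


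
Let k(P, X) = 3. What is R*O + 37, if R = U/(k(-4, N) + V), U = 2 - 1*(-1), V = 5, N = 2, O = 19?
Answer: 353/8 ≈ 44.125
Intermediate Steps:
U = 3 (U = 2 + 1 = 3)
R = 3/8 (R = 3/(3 + 5) = 3/8 ≈ 0.37500)
R*O + 37 = (3/8)*19 + 37 = 57/8 + 37 = 353/8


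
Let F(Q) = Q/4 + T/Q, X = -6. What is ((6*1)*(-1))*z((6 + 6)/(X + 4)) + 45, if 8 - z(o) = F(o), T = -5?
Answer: -7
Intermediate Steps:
F(Q) = -5/Q + Q/4 (F(Q) = Q/4 - 5/Q = -5/Q + Q/4)
z(o) = 8 + 5/o - o/4 (z(o) = 8 - (-5/o + o/4) = 8 + (5/o - o/4) = 8 + 5/o - o/4)
((6*1)*(-1))*z((6 + 6)/(X + 4)) + 45 = ((6*1)*(-1))*(8 + 5/(((6 + 6)/(-6 + 4))) - (6 + 6)/(4*(-6 + 4))) + 45 = (6*(-1))*(8 + 5/((12/(-2))) - 3/(-2)) + 45 = -6*(8 + 5/((12*(-½))) - 3*(-1)/2) + 45 = -6*(8 + 5/(-6) - ¼*(-6)) + 45 = -6*(8 + 5*(-⅙) + 3/2) + 45 = -6*(8 - ⅚ + 3/2) + 45 = -6*26/3 + 45 = -52 + 45 = -7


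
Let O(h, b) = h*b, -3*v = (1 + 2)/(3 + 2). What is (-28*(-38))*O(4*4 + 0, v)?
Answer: -17024/5 ≈ -3404.8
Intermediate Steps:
v = -1/5 (v = -(1 + 2)/(3*(3 + 2)) = -1/5 ≈ -0.20000)
O(h, b) = b*h
(-28*(-38))*O(4*4 + 0, v) = (-28*(-38))*(-(4*4 + 0)/5) = 1064*(-(16 + 0)/5) = 1064*(-1/5*16) = 1064*(-16/5) = -17024/5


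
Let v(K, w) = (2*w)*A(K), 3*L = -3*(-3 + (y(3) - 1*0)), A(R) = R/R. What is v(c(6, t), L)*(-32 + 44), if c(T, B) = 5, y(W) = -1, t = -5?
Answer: 96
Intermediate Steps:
A(R) = 1
L = 4 (L = (-3*(-3 + (-1 - 1*0)))/3 = (-3*(-3 + (-1 + 0)))/3 = (-3*(-3 - 1))/3 = (-3*(-4))/3 = (1/3)*12 = 4)
v(K, w) = 2*w (v(K, w) = (2*w)*1 = 2*w)
v(c(6, t), L)*(-32 + 44) = (2*4)*(-32 + 44) = 8*12 = 96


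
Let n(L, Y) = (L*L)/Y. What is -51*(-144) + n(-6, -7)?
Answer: 51372/7 ≈ 7338.9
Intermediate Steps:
n(L, Y) = L**2/Y
-51*(-144) + n(-6, -7) = -51*(-144) + (-6)**2/(-7) = 7344 + 36*(-1/7) = 7344 - 36/7 = 51372/7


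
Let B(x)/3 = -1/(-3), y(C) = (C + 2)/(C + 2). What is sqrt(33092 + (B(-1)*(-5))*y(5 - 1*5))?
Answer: sqrt(33087) ≈ 181.90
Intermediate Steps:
y(C) = 1 (y(C) = (2 + C)/(2 + C) = 1)
B(x) = 1 (B(x) = 3*(-1/(-3)) = 3*(-1*(-1/3)) = 3*(1/3) = 1)
sqrt(33092 + (B(-1)*(-5))*y(5 - 1*5)) = sqrt(33092 + (1*(-5))*1) = sqrt(33092 - 5*1) = sqrt(33092 - 5) = sqrt(33087)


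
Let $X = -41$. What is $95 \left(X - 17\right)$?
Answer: $-5510$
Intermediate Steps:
$95 \left(X - 17\right) = 95 \left(-41 - 17\right) = 95 \left(-58\right) = -5510$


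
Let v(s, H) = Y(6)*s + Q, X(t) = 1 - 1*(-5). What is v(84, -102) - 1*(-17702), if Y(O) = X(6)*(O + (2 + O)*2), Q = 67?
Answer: 28857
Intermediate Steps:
X(t) = 6 (X(t) = 1 + 5 = 6)
Y(O) = 24 + 18*O (Y(O) = 6*(O + (2 + O)*2) = 6*(O + (4 + 2*O)) = 6*(4 + 3*O) = 24 + 18*O)
v(s, H) = 67 + 132*s (v(s, H) = (24 + 18*6)*s + 67 = (24 + 108)*s + 67 = 132*s + 67 = 67 + 132*s)
v(84, -102) - 1*(-17702) = (67 + 132*84) - 1*(-17702) = (67 + 11088) + 17702 = 11155 + 17702 = 28857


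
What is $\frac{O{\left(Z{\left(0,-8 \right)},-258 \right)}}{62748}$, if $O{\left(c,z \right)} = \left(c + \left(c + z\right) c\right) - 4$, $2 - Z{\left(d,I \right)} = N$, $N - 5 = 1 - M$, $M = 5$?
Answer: $- \frac{65}{15687} \approx -0.0041436$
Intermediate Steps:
$N = 1$ ($N = 5 + \left(1 - 5\right) = 5 - 4 = 1$)
$Z{\left(d,I \right)} = 1$ ($Z{\left(d,I \right)} = 2 - 1 = 1$)
$O{\left(c,z \right)} = -4 + c + c \left(c + z\right)$ ($O{\left(c,z \right)} = \left(c + c \left(c + z\right)\right) - 4 = -4 + c + c \left(c + z\right)$)
$\frac{O{\left(Z{\left(0,-8 \right)},-258 \right)}}{62748} = \frac{-4 + 1 + 1^{2} + 1 \left(-258\right)}{62748} = \left(-4 + 1 + 1 - 258\right) \frac{1}{62748} = \left(-260\right) \frac{1}{62748} = - \frac{65}{15687}$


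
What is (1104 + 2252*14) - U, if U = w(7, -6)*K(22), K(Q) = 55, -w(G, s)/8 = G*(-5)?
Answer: 17232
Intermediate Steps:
w(G, s) = 40*G (w(G, s) = -8*G*(-5) = -(-40)*G = 40*G)
U = 15400 (U = (40*7)*55 = 280*55 = 15400)
(1104 + 2252*14) - U = (1104 + 2252*14) - 1*15400 = (1104 + 31528) - 15400 = 32632 - 15400 = 17232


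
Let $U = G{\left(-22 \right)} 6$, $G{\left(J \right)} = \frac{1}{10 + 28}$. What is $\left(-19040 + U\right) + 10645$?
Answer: $- \frac{159502}{19} \approx -8394.8$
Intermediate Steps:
$G{\left(J \right)} = \frac{1}{38}$
$U = \frac{3}{19}$ ($U = \frac{1}{38} \cdot 6 = \frac{3}{19} \approx 0.15789$)
$\left(-19040 + U\right) + 10645 = \left(-19040 + \frac{3}{19}\right) + 10645 = - \frac{361757}{19} + 10645 = - \frac{159502}{19}$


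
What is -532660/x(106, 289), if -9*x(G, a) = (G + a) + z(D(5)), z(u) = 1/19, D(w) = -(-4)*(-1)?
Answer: 5060270/417 ≈ 12135.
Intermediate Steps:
D(w) = -4 (D(w) = -1*4 = -4)
z(u) = 1/19
x(G, a) = -1/171 - G/9 - a/9 (x(G, a) = -((G + a) + 1/19)/9 = -(1/19 + G + a)/9 = -1/171 - G/9 - a/9)
-532660/x(106, 289) = -532660/(-1/171 - ⅑*106 - ⅑*289) = -532660/(-1/171 - 106/9 - 289/9) = -532660/(-834/19) = -532660*(-19/834) = 5060270/417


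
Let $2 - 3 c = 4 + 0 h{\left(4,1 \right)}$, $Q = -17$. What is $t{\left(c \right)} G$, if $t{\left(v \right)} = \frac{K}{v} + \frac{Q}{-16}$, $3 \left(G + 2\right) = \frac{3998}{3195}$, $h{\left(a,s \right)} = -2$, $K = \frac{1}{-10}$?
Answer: $- \frac{367921}{191700} \approx -1.9193$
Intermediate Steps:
$K = - \frac{1}{10} \approx -0.1$
$G = - \frac{15172}{9585}$ ($G = -2 + \frac{3998 \cdot \frac{1}{3195}}{3} = -2 + \frac{1}{3} \cdot \frac{3998}{3195} = -2 + \frac{3998}{9585} = - \frac{15172}{9585} \approx -1.5829$)
$c = - \frac{2}{3}$ ($c = \frac{2}{3} - \frac{4 + 0 \left(-2\right)}{3} = \frac{2}{3} - \frac{4 + 0}{3} = \frac{2}{3} - \frac{4}{3} = - \frac{2}{3} \approx -0.66667$)
$t{\left(v \right)} = \frac{17}{16} - \frac{1}{10 v}$ ($t{\left(v \right)} = - \frac{1}{10 v} - \frac{17}{-16} = - \frac{1}{10 v} - - \frac{17}{16} = - \frac{1}{10 v} + \frac{17}{16} = \frac{17}{16} - \frac{1}{10 v}$)
$t{\left(c \right)} G = \frac{-8 + 85 \left(- \frac{2}{3}\right)}{80 \left(- \frac{2}{3}\right)} \left(- \frac{15172}{9585}\right) = \frac{1}{80} \left(- \frac{3}{2}\right) \left(-8 - \frac{170}{3}\right) \left(- \frac{15172}{9585}\right) = \frac{1}{80} \left(- \frac{3}{2}\right) \left(- \frac{194}{3}\right) \left(- \frac{15172}{9585}\right) = \frac{97}{80} \left(- \frac{15172}{9585}\right) = - \frac{367921}{191700}$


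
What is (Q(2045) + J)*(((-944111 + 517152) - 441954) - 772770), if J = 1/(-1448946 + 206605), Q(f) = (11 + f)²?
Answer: -8621371108381926125/1242341 ≈ -6.9396e+12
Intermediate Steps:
J = -1/1242341 (J = 1/(-1242341) = -1/1242341 ≈ -8.0493e-7)
(Q(2045) + J)*(((-944111 + 517152) - 441954) - 772770) = ((11 + 2045)² - 1/1242341)*(((-944111 + 517152) - 441954) - 772770) = (2056² - 1/1242341)*((-426959 - 441954) - 772770) = (4227136 - 1/1242341)*(-868913 - 772770) = (5251544365375/1242341)*(-1641683) = -8621371108381926125/1242341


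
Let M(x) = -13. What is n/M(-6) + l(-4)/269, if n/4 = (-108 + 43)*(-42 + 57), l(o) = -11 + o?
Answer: 80685/269 ≈ 299.94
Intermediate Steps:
n = -3900 (n = 4*((-108 + 43)*(-42 + 57)) = 4*(-65*15) = 4*(-975) = -3900)
n/M(-6) + l(-4)/269 = -3900/(-13) + (-11 - 4)/269 = -3900*(-1/13) - 15*1/269 = 300 - 15/269 = 80685/269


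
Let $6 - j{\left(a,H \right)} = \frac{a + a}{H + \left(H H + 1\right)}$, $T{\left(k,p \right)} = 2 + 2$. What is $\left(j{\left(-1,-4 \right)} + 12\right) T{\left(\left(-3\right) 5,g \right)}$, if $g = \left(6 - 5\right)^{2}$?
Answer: $\frac{944}{13} \approx 72.615$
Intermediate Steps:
$g = 1$ ($g = 1^{2} = 1$)
$T{\left(k,p \right)} = 4$
$j{\left(a,H \right)} = 6 - \frac{2 a}{1 + H + H^{2}}$ ($j{\left(a,H \right)} = 6 - \frac{a + a}{H + \left(H H + 1\right)} = 6 - \frac{2 a}{H + \left(H^{2} + 1\right)} = 6 - \frac{2 a}{H + \left(1 + H^{2}\right)} = 6 - \frac{2 a}{1 + H + H^{2}}$)
$\left(j{\left(-1,-4 \right)} + 12\right) T{\left(\left(-3\right) 5,g \right)} = \left(\frac{2 \left(3 - -1 + 3 \left(-4\right) + 3 \left(-4\right)^{2}\right)}{1 - 4 + \left(-4\right)^{2}} + 12\right) 4 = \left(\frac{2 \left(3 + 1 - 12 + 3 \cdot 16\right)}{1 - 4 + 16} + 12\right) 4 = \left(\frac{2 \left(3 + 1 - 12 + 48\right)}{13} + 12\right) 4 = \left(2 \cdot \frac{1}{13} \cdot 40 + 12\right) 4 = \left(\frac{80}{13} + 12\right) 4 = \frac{236}{13} \cdot 4 = \frac{944}{13}$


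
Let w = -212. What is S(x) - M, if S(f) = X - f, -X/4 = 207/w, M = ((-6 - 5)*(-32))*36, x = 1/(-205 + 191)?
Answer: -9399673/742 ≈ -12668.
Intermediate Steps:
x = -1/14 (x = 1/(-14) = -1/14 ≈ -0.071429)
M = 12672 (M = -11*(-32)*36 = 352*36 = 12672)
X = 207/53 (X = -828/(-212) = -828*(-1)/212 = -4*(-207/212) = 207/53 ≈ 3.9057)
S(f) = 207/53 - f
S(x) - M = (207/53 - 1*(-1/14)) - 1*12672 = (207/53 + 1/14) - 12672 = 2951/742 - 12672 = -9399673/742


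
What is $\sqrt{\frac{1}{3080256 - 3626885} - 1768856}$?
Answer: $\frac{5 i \sqrt{21141597828460453}}{546629} \approx 1330.0 i$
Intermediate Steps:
$\sqrt{\frac{1}{3080256 - 3626885} - 1768856} = \sqrt{\frac{1}{-546629} - 1768856} = \sqrt{- \frac{1}{546629} - 1768856} = \sqrt{- \frac{966907986425}{546629}} = \frac{5 i \sqrt{21141597828460453}}{546629}$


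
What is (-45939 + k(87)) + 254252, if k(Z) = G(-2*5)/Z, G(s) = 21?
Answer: 6041084/29 ≈ 2.0831e+5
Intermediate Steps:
k(Z) = 21/Z
(-45939 + k(87)) + 254252 = (-45939 + 21/87) + 254252 = (-45939 + 21*(1/87)) + 254252 = (-45939 + 7/29) + 254252 = -1332224/29 + 254252 = 6041084/29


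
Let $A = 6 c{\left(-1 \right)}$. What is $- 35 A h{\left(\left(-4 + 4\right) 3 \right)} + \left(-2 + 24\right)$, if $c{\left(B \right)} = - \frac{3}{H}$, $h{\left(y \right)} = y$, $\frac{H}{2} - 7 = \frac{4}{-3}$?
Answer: $22$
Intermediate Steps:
$H = \frac{34}{3}$ ($H = 14 + 2 \frac{4}{-3} = 14 + 2 \cdot 4 \left(- \frac{1}{3}\right) = 14 + 2 \left(- \frac{4}{3}\right) = 14 - \frac{8}{3} = \frac{34}{3} \approx 11.333$)
$c{\left(B \right)} = - \frac{9}{34}$ ($c{\left(B \right)} = - \frac{3}{\frac{34}{3}} = \left(-3\right) \frac{3}{34} = - \frac{9}{34}$)
$A = - \frac{27}{17}$ ($A = 6 \left(- \frac{9}{34}\right) = - \frac{27}{17} \approx -1.5882$)
$- 35 A h{\left(\left(-4 + 4\right) 3 \right)} + \left(-2 + 24\right) = - 35 \left(- \frac{27 \left(-4 + 4\right) 3}{17}\right) + \left(-2 + 24\right) = - 35 \left(- \frac{27 \cdot 0 \cdot 3}{17}\right) + 22 = - 35 \left(\left(- \frac{27}{17}\right) 0\right) + 22 = \left(-35\right) 0 + 22 = 0 + 22 = 22$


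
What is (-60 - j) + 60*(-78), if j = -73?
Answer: -4667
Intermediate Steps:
(-60 - j) + 60*(-78) = (-60 - 1*(-73)) + 60*(-78) = (-60 + 73) - 4680 = 13 - 4680 = -4667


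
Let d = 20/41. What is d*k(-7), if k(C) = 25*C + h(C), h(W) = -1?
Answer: -3520/41 ≈ -85.854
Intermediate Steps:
d = 20/41 (d = 20*(1/41) = 20/41 ≈ 0.48780)
k(C) = -1 + 25*C (k(C) = 25*C - 1 = -1 + 25*C)
d*k(-7) = 20*(-1 + 25*(-7))/41 = 20*(-1 - 175)/41 = (20/41)*(-176) = -3520/41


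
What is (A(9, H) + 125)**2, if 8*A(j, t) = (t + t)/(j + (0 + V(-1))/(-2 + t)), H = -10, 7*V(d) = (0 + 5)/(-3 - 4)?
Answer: 436465029025/28058209 ≈ 15556.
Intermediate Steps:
V(d) = -5/49 (V(d) = ((0 + 5)/(-3 - 4))/7 = (5/(-7))/7 = (5*(-1/7))/7 = (1/7)*(-5/7) = -5/49)
A(j, t) = t/(4*(j - 5/(49*(-2 + t)))) (A(j, t) = ((t + t)/(j + (0 - 5/49)/(-2 + t)))/8 = ((2*t)/(j - 5/(49*(-2 + t))))/8 = (2*t/(j - 5/(49*(-2 + t))))/8 = t/(4*(j - 5/(49*(-2 + t)))))
(A(9, H) + 125)**2 = ((49/4)*(-10)*(-2 - 10)/(-5 - 98*9 + 49*9*(-10)) + 125)**2 = ((49/4)*(-10)*(-12)/(-5 - 882 - 4410) + 125)**2 = ((49/4)*(-10)*(-12)/(-5297) + 125)**2 = ((49/4)*(-10)*(-1/5297)*(-12) + 125)**2 = (-1470/5297 + 125)**2 = (660655/5297)**2 = 436465029025/28058209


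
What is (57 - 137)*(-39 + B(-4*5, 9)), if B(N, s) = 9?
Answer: 2400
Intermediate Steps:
(57 - 137)*(-39 + B(-4*5, 9)) = (57 - 137)*(-39 + 9) = -80*(-30) = 2400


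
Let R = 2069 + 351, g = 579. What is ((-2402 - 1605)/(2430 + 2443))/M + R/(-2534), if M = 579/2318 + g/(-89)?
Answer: -6562382202592/7968226277781 ≈ -0.82357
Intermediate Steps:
R = 2420
M = -1290591/206302 (M = 579/2318 + 579/(-89) = 579*(1/2318) + 579*(-1/89) = 579/2318 - 579/89 = -1290591/206302 ≈ -6.2558)
((-2402 - 1605)/(2430 + 2443))/M + R/(-2534) = ((-2402 - 1605)/(2430 + 2443))/(-1290591/206302) + 2420/(-2534) = -4007/4873*(-206302/1290591) + 2420*(-1/2534) = -4007*1/4873*(-206302/1290591) - 1210/1267 = -4007/4873*(-206302/1290591) - 1210/1267 = 826652114/6289049943 - 1210/1267 = -6562382202592/7968226277781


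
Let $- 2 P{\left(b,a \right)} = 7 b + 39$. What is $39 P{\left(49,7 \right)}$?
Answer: $-7449$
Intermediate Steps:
$P{\left(b,a \right)} = - \frac{39}{2} - \frac{7 b}{2}$ ($P{\left(b,a \right)} = - \frac{7 b + 39}{2} = - \frac{39 + 7 b}{2} = - \frac{39}{2} - \frac{7 b}{2}$)
$39 P{\left(49,7 \right)} = 39 \left(- \frac{39}{2} - \frac{343}{2}\right) = 39 \left(-191\right) = -7449$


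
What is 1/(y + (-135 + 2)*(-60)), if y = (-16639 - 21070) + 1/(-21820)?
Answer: -21820/648686781 ≈ -3.3637e-5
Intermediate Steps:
y = -822810381/21820 (y = -37709 - 1/21820 = -822810381/21820 ≈ -37709.)
1/(y + (-135 + 2)*(-60)) = 1/(-822810381/21820 + (-135 + 2)*(-60)) = 1/(-822810381/21820 - 133*(-60)) = 1/(-822810381/21820 + 7980) = 1/(-648686781/21820) = -21820/648686781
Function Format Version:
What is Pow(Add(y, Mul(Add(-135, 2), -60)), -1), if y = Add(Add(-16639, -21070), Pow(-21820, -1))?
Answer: Rational(-21820, 648686781) ≈ -3.3637e-5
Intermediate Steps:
y = Rational(-822810381, 21820) (y = Add(-37709, Rational(-1, 21820)) = Rational(-822810381, 21820) ≈ -37709.)
Pow(Add(y, Mul(Add(-135, 2), -60)), -1) = Pow(Add(Rational(-822810381, 21820), Mul(Add(-135, 2), -60)), -1) = Pow(Add(Rational(-822810381, 21820), Mul(-133, -60)), -1) = Pow(Add(Rational(-822810381, 21820), 7980), -1) = Pow(Rational(-648686781, 21820), -1) = Rational(-21820, 648686781)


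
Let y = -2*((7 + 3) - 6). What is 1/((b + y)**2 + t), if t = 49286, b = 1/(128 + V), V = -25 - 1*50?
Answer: 2809/138623303 ≈ 2.0264e-5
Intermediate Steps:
V = -75 (V = -25 - 50 = -75)
b = 1/53 (b = 1/(128 - 75) = 1/53 ≈ 0.018868)
y = -8 (y = -2*(10 - 6) = -2*4 = -8)
1/((b + y)**2 + t) = 1/((1/53 - 8)**2 + 49286) = 1/((-423/53)**2 + 49286) = 1/(178929/2809 + 49286) = 1/(138623303/2809) = 2809/138623303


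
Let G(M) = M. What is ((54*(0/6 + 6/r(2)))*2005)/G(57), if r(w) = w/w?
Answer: 216540/19 ≈ 11397.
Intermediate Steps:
r(w) = 1
((54*(0/6 + 6/r(2)))*2005)/G(57) = ((54*(0/6 + 6/1))*2005)/57 = ((54*(0*(⅙) + 6*1))*2005)*(1/57) = ((54*(0 + 6))*2005)*(1/57) = ((54*6)*2005)*(1/57) = (324*2005)*(1/57) = 649620*(1/57) = 216540/19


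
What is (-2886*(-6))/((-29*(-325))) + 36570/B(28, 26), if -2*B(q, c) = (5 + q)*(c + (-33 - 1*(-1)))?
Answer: 8881706/23925 ≈ 371.23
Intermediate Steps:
B(q, c) = -(-32 + c)*(5 + q)/2 (B(q, c) = -(5 + q)*(c + (-33 - 1*(-1)))/2 = -(5 + q)*(c + (-33 + 1))/2 = -(5 + q)*(c - 32)/2 = -(5 + q)*(-32 + c)/2 = -(-32 + c)*(5 + q)/2)
(-2886*(-6))/((-29*(-325))) + 36570/B(28, 26) = (-2886*(-6))/((-29*(-325))) + 36570/(80 + 16*28 - 5/2*26 - ½*26*28) = 17316/9425 + 36570/(80 + 448 - 65 - 364) = 17316*(1/9425) + 36570/99 = 1332/725 + 36570*(1/99) = 1332/725 + 12190/33 = 8881706/23925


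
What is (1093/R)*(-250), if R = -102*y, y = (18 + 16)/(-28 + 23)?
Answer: -683125/1734 ≈ -393.96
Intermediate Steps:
y = -34/5 (y = 34/(-5) = 34*(-1/5) = -34/5 ≈ -6.8000)
R = 3468/5 (R = -102*(-34/5) = 3468/5 ≈ 693.60)
(1093/R)*(-250) = (1093/(3468/5))*(-250) = (1093*(5/3468))*(-250) = (5465/3468)*(-250) = -683125/1734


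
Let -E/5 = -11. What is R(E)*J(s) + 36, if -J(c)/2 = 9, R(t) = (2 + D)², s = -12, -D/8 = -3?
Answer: -12132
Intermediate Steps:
D = 24 (D = -8*(-3) = 24)
E = 55 (E = -5*(-11) = 55)
R(t) = 676 (R(t) = (2 + 24)² = 26² = 676)
J(c) = -18 (J(c) = -2*9 = -18)
R(E)*J(s) + 36 = 676*(-18) + 36 = -12168 + 36 = -12132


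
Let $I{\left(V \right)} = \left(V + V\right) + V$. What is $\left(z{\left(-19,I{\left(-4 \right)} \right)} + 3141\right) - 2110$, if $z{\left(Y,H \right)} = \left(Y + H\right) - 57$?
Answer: $943$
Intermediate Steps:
$I{\left(V \right)} = 3 V$ ($I{\left(V \right)} = 2 V + V = 3 V$)
$z{\left(Y,H \right)} = -57 + H + Y$ ($z{\left(Y,H \right)} = \left(H + Y\right) - 57 = -57 + H + Y$)
$\left(z{\left(-19,I{\left(-4 \right)} \right)} + 3141\right) - 2110 = \left(\left(-57 + 3 \left(-4\right) - 19\right) + 3141\right) - 2110 = \left(\left(-57 - 12 - 19\right) + 3141\right) - 2110 = \left(-88 + 3141\right) - 2110 = 3053 - 2110 = 943$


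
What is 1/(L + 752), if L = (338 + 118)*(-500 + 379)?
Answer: -1/54424 ≈ -1.8374e-5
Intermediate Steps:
L = -55176 (L = 456*(-121) = -55176)
1/(L + 752) = 1/(-55176 + 752) = 1/(-54424) = -1/54424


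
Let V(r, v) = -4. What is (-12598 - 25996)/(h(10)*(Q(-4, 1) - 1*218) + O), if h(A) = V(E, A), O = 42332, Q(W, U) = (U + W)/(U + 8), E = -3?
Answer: -57891/64808 ≈ -0.89327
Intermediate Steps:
Q(W, U) = (U + W)/(8 + U)
h(A) = -4
(-12598 - 25996)/(h(10)*(Q(-4, 1) - 1*218) + O) = (-12598 - 25996)/(-4*((1 - 4)/(8 + 1) - 1*218) + 42332) = -38594/(-4*(-3/9 - 218) + 42332) = -38594/(-4*((1/9)*(-3) - 218) + 42332) = -38594/(-4*(-1/3 - 218) + 42332) = -38594/(-4*(-655/3) + 42332) = -38594/(2620/3 + 42332) = -38594/129616/3 = -38594*3/129616 = -57891/64808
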